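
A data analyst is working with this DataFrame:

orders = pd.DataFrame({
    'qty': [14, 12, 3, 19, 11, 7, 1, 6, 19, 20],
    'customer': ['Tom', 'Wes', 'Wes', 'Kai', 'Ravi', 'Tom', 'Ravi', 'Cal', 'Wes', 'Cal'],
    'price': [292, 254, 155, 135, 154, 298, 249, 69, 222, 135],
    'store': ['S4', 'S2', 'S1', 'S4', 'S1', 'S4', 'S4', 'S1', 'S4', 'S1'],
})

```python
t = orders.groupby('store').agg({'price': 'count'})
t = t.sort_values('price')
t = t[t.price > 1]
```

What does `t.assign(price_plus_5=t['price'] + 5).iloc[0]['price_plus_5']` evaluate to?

group by store, count of price:
       price
store       
S1         4
S2         1
S4         5
sort by price:
       price
store       
S2         1
S1         4
S4         5
filter rows where price > 1:
       price
store       
S1         4
S4         5
add column price_plus_5 = t['price'] + 5:
       price  price_plus_5
store                     
S1         4             9
S4         5            10

9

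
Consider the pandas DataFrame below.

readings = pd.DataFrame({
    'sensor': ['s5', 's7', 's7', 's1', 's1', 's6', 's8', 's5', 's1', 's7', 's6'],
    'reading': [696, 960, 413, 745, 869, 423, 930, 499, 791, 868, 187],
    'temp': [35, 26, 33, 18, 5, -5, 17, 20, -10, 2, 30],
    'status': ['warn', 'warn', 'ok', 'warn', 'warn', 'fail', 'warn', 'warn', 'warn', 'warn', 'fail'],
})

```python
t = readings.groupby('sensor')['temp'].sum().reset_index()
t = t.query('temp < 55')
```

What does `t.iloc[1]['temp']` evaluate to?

25

group by sensor, sum of temp:
sensor
s1    13
s5    55
s6    25
s7    61
s8    17
Name: temp, dtype: int64
reset_index():
  sensor  temp
0     s1    13
1     s5    55
2     s6    25
3     s7    61
4     s8    17
filter rows where temp < 55:
  sensor  temp
0     s1    13
2     s6    25
4     s8    17
The value at position 1, column 'temp' is 25.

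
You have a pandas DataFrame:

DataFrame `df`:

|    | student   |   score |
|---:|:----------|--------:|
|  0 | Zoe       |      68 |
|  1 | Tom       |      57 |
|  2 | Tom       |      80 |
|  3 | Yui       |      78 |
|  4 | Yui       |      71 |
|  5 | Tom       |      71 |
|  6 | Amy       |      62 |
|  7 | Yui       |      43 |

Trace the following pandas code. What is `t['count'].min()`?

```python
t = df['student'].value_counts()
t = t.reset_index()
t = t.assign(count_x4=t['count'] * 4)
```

value_counts of student:
student
Tom    3
Yui    3
Zoe    1
Amy    1
Name: count, dtype: int64
reset_index():
  student  count
0     Tom      3
1     Yui      3
2     Zoe      1
3     Amy      1
add column count_x4 = t['count'] * 4:
  student  count  count_x4
0     Tom      3        12
1     Yui      3        12
2     Zoe      1         4
3     Amy      1         4

1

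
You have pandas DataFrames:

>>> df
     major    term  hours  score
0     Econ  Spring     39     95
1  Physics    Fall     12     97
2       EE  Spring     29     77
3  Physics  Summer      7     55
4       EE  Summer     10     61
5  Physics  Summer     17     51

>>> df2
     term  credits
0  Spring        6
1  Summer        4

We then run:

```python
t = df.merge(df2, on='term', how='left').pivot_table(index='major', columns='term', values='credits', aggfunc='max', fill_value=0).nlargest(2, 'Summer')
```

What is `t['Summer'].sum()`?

merge on 'term' (how='left') → 6 rows:
     major    term  hours  score  credits
0     Econ  Spring     39     95      6.0
1  Physics    Fall     12     97      NaN
2       EE  Spring     29     77      6.0
3  Physics  Summer      7     55      4.0
4       EE  Summer     10     61      4.0
5  Physics  Summer     17     51      4.0
pivot: rows=major, cols=term, max(credits):
term     Spring  Summer
major                  
EE          6.0     4.0
Econ        6.0     0.0
Physics     0.0     4.0
take 2 rows with largest Summer:
term     Spring  Summer
major                  
EE          6.0     4.0
Physics     0.0     4.0
Hence 8.0.

8.0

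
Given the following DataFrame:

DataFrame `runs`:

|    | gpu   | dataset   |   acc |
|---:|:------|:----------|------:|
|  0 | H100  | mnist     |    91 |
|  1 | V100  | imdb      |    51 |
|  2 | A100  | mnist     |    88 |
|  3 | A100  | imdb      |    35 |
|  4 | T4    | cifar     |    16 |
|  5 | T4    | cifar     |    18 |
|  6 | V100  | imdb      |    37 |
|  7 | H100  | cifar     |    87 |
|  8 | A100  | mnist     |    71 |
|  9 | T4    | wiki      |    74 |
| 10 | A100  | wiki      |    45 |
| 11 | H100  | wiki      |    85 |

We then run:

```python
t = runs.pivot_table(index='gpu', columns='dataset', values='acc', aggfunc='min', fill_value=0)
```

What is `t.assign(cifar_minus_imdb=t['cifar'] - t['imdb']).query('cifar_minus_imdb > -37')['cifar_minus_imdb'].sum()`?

68

pivot: rows=gpu, cols=dataset, min(acc):
dataset  cifar  imdb  mnist  wiki
gpu                              
A100         0    35     71    45
H100        87     0     91    85
T4          16     0      0    74
V100         0    37      0     0
add column cifar_minus_imdb = t['cifar'] - t['imdb']:
dataset  cifar  imdb  mnist  wiki  cifar_minus_imdb
gpu                                                
A100         0    35     71    45               -35
H100        87     0     91    85                87
T4          16     0      0    74                16
V100         0    37      0     0               -37
filter rows where cifar_minus_imdb > -37:
dataset  cifar  imdb  mnist  wiki  cifar_minus_imdb
gpu                                                
A100         0    35     71    45               -35
H100        87     0     91    85                87
T4          16     0      0    74                16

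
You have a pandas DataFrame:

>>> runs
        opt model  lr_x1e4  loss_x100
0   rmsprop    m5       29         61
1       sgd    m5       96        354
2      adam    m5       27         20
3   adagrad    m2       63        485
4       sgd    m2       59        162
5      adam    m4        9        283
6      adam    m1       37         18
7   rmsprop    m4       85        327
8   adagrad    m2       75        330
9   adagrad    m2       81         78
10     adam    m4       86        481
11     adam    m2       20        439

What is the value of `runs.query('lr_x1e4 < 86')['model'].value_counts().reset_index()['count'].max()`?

5

filter rows where lr_x1e4 < 86:
        opt model  lr_x1e4  loss_x100
0   rmsprop    m5       29         61
2      adam    m5       27         20
3   adagrad    m2       63        485
4       sgd    m2       59        162
5      adam    m4        9        283
6      adam    m1       37         18
7   rmsprop    m4       85        327
8   adagrad    m2       75        330
9   adagrad    m2       81         78
11     adam    m2       20        439
value_counts of model:
model
m2    5
m5    2
m4    2
m1    1
Name: count, dtype: int64
reset_index():
  model  count
0    m2      5
1    m5      2
2    m4      2
3    m1      1
So max() = 5.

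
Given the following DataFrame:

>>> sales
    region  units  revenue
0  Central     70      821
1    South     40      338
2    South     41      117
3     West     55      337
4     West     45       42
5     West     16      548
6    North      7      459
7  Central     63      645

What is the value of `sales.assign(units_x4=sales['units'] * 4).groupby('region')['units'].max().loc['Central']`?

add column units_x4 = sales['units'] * 4:
    region  units  revenue  units_x4
0  Central     70      821       280
1    South     40      338       160
2    South     41      117       164
3     West     55      337       220
4     West     45       42       180
5     West     16      548        64
6    North      7      459        28
7  Central     63      645       252
group by region, max of units:
region
Central    70
North       7
South      41
West       55
Name: units, dtype: int64

70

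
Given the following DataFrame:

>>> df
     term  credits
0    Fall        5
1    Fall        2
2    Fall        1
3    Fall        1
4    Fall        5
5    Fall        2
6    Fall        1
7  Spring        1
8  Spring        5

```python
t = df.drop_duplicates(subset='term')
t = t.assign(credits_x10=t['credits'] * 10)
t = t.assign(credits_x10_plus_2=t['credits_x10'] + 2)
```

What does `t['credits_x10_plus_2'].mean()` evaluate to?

drop duplicate term (keep=first):
     term  credits
0    Fall        5
7  Spring        1
add column credits_x10 = t['credits'] * 10:
     term  credits  credits_x10
0    Fall        5           50
7  Spring        1           10
add column credits_x10_plus_2 = t['credits_x10'] + 2:
     term  credits  credits_x10  credits_x10_plus_2
0    Fall        5           50                  52
7  Spring        1           10                  12
Then the mean of column 'credits_x10_plus_2': 32.0

32.0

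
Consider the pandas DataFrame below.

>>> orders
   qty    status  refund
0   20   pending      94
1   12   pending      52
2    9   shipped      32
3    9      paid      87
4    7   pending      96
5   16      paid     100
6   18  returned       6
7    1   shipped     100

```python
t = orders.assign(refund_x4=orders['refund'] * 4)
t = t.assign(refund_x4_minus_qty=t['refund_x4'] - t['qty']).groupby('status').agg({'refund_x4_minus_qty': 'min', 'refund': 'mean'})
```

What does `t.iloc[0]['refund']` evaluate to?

add column refund_x4 = orders['refund'] * 4:
   qty    status  refund  refund_x4
0   20   pending      94        376
1   12   pending      52        208
2    9   shipped      32        128
3    9      paid      87        348
4    7   pending      96        384
5   16      paid     100        400
6   18  returned       6         24
7    1   shipped     100        400
add column refund_x4_minus_qty = t['refund_x4'] - t['qty']:
   qty    status  refund  refund_x4  refund_x4_minus_qty
0   20   pending      94        376                  356
1   12   pending      52        208                  196
2    9   shipped      32        128                  119
3    9      paid      87        348                  339
4    7   pending      96        384                  377
5   16      paid     100        400                  384
6   18  returned       6         24                    6
7    1   shipped     100        400                  399
group by status: min(refund_x4_minus_qty), mean(refund):
          refund_x4_minus_qty     refund
status                                  
paid                      339  93.500000
pending                   196  80.666667
returned                    6   6.000000
shipped                   119  66.000000
Finally, value at position 0, column 'refund' = 93.5.

93.5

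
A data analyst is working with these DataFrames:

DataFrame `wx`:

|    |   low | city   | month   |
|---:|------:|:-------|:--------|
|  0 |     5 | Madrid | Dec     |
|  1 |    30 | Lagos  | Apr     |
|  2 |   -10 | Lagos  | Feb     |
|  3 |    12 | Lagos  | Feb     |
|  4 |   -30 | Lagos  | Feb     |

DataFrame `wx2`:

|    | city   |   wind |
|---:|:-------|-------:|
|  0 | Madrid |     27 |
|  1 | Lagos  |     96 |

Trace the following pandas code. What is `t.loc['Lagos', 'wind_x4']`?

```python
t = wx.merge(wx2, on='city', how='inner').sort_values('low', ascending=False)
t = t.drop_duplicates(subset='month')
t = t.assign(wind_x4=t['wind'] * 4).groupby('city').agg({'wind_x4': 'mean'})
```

384.0

merge on 'city' (how='inner') → 5 rows:
   low    city month  wind
0    5  Madrid   Dec    27
1   30   Lagos   Apr    96
2  -10   Lagos   Feb    96
3   12   Lagos   Feb    96
4  -30   Lagos   Feb    96
sort by low descending:
   low    city month  wind
1   30   Lagos   Apr    96
3   12   Lagos   Feb    96
0    5  Madrid   Dec    27
2  -10   Lagos   Feb    96
4  -30   Lagos   Feb    96
drop duplicate month (keep=first):
   low    city month  wind
1   30   Lagos   Apr    96
3   12   Lagos   Feb    96
0    5  Madrid   Dec    27
add column wind_x4 = t['wind'] * 4:
   low    city month  wind  wind_x4
1   30   Lagos   Apr    96      384
3   12   Lagos   Feb    96      384
0    5  Madrid   Dec    27      108
group by city, mean of wind_x4:
        wind_x4
city           
Lagos     384.0
Madrid    108.0
Hence 384.0.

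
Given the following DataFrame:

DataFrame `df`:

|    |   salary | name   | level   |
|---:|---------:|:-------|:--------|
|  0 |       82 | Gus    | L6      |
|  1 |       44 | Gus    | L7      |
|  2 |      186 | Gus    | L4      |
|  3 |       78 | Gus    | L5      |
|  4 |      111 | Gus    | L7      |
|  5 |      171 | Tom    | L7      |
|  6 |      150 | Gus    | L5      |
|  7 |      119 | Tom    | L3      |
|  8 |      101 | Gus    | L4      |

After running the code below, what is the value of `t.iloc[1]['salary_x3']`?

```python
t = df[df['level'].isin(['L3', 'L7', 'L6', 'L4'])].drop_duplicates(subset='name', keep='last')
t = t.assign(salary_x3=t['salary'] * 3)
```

303

filter rows where level in ['L3', 'L7', 'L6', 'L4']:
   salary name level
0      82  Gus    L6
1      44  Gus    L7
2     186  Gus    L4
4     111  Gus    L7
5     171  Tom    L7
7     119  Tom    L3
8     101  Gus    L4
drop duplicate name (keep=last):
   salary name level
7     119  Tom    L3
8     101  Gus    L4
add column salary_x3 = t['salary'] * 3:
   salary name level  salary_x3
7     119  Tom    L3        357
8     101  Gus    L4        303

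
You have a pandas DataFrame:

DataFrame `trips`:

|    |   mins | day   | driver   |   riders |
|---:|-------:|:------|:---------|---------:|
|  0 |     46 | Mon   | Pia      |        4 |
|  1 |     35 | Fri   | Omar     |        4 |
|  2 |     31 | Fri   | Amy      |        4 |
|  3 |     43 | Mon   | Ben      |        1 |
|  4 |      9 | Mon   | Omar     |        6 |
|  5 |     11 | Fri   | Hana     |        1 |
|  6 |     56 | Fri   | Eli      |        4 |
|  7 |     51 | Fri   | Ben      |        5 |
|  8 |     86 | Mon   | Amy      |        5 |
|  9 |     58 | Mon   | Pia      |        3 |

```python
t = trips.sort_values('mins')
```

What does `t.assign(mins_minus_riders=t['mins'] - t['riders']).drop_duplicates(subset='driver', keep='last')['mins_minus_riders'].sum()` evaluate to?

275

sort by mins:
   mins  day driver  riders
4     9  Mon   Omar       6
5    11  Fri   Hana       1
2    31  Fri    Amy       4
1    35  Fri   Omar       4
3    43  Mon    Ben       1
0    46  Mon    Pia       4
7    51  Fri    Ben       5
6    56  Fri    Eli       4
9    58  Mon    Pia       3
8    86  Mon    Amy       5
add column mins_minus_riders = t['mins'] - t['riders']:
   mins  day driver  riders  mins_minus_riders
4     9  Mon   Omar       6                  3
5    11  Fri   Hana       1                 10
2    31  Fri    Amy       4                 27
1    35  Fri   Omar       4                 31
3    43  Mon    Ben       1                 42
0    46  Mon    Pia       4                 42
7    51  Fri    Ben       5                 46
6    56  Fri    Eli       4                 52
9    58  Mon    Pia       3                 55
8    86  Mon    Amy       5                 81
drop duplicate driver (keep=last):
   mins  day driver  riders  mins_minus_riders
5    11  Fri   Hana       1                 10
1    35  Fri   Omar       4                 31
7    51  Fri    Ben       5                 46
6    56  Fri    Eli       4                 52
9    58  Mon    Pia       3                 55
8    86  Mon    Amy       5                 81
Reading off the sum of column 'mins_minus_riders', we get 275.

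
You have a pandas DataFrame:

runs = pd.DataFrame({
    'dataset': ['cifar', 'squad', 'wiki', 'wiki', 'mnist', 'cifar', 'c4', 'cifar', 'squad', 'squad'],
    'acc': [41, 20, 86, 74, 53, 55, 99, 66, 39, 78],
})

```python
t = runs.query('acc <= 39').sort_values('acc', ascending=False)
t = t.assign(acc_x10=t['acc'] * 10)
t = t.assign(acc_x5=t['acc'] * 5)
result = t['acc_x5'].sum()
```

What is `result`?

295

filter rows where acc <= 39:
  dataset  acc
1   squad   20
8   squad   39
sort by acc descending:
  dataset  acc
8   squad   39
1   squad   20
add column acc_x10 = t['acc'] * 10:
  dataset  acc  acc_x10
8   squad   39      390
1   squad   20      200
add column acc_x5 = t['acc'] * 5:
  dataset  acc  acc_x10  acc_x5
8   squad   39      390     195
1   squad   20      200     100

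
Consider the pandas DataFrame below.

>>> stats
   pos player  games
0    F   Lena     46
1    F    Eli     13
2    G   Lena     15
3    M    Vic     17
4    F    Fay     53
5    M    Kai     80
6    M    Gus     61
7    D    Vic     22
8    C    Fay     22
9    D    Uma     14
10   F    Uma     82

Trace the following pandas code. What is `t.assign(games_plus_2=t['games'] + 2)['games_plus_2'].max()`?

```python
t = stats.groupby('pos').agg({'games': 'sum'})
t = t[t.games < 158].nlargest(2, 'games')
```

38

group by pos, sum of games:
     games
pos       
C       22
D       36
F      194
G       15
M      158
filter rows where games < 158:
     games
pos       
C       22
D       36
G       15
take 2 rows with largest games:
     games
pos       
D       36
C       22
add column games_plus_2 = t['games'] + 2:
     games  games_plus_2
pos                     
D       36            38
C       22            24
Taking the max of column 'games_plus_2' gives 38.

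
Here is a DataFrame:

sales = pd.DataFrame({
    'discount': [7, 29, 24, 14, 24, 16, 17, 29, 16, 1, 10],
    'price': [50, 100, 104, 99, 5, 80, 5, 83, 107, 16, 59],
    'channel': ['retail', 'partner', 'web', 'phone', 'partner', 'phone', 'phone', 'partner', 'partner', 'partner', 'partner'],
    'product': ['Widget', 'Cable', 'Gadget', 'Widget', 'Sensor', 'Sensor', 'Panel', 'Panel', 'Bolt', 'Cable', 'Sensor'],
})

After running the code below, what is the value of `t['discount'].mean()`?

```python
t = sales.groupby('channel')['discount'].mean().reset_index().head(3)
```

13.6111111111

group by channel, mean of discount:
channel
partner    18.166667
phone      15.666667
retail      7.000000
web        24.000000
Name: discount, dtype: float64
reset_index():
   channel   discount
0  partner  18.166667
1    phone  15.666667
2   retail   7.000000
3      web  24.000000
take first 3 rows:
   channel   discount
0  partner  18.166667
1    phone  15.666667
2   retail   7.000000
So mean() = 13.6111111111.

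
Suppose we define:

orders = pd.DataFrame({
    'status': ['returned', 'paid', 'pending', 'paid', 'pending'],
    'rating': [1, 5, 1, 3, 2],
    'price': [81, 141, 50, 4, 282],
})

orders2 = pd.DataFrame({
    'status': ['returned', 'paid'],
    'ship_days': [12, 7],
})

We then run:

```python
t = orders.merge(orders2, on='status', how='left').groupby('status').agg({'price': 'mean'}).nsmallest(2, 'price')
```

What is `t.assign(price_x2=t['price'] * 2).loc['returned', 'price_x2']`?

merge on 'status' (how='left') → 5 rows:
     status  rating  price  ship_days
0  returned       1     81       12.0
1      paid       5    141        7.0
2   pending       1     50        NaN
3      paid       3      4        7.0
4   pending       2    282        NaN
group by status, mean of price:
          price
status         
paid       72.5
pending   166.0
returned   81.0
take 2 rows with smallest price:
          price
status         
paid       72.5
returned   81.0
add column price_x2 = t['price'] * 2:
          price  price_x2
status                   
paid       72.5     145.0
returned   81.0     162.0

162.0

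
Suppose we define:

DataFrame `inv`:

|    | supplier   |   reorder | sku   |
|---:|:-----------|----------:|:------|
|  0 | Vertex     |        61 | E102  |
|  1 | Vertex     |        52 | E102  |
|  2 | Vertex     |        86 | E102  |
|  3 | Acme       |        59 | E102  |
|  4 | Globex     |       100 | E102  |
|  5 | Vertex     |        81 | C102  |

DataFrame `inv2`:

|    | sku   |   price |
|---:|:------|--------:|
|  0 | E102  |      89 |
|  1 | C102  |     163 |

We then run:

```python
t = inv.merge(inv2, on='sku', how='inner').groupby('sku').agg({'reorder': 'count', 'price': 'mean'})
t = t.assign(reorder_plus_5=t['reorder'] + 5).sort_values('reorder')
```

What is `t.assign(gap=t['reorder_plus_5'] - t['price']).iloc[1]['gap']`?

merge on 'sku' (how='inner') → 6 rows:
  supplier  reorder   sku  price
0   Vertex       61  E102     89
1   Vertex       52  E102     89
2   Vertex       86  E102     89
3     Acme       59  E102     89
4   Globex      100  E102     89
5   Vertex       81  C102    163
group by sku: count(reorder), mean(price):
      reorder  price
sku                 
C102        1  163.0
E102        5   89.0
add column reorder_plus_5 = t['reorder'] + 5:
      reorder  price  reorder_plus_5
sku                                 
C102        1  163.0               6
E102        5   89.0              10
sort by reorder:
      reorder  price  reorder_plus_5
sku                                 
C102        1  163.0               6
E102        5   89.0              10
add column gap = t['reorder_plus_5'] - t['price']:
      reorder  price  reorder_plus_5    gap
sku                                        
C102        1  163.0               6 -157.0
E102        5   89.0              10  -79.0
Reading off the value at position 1, column 'gap', we get -79.0.

-79.0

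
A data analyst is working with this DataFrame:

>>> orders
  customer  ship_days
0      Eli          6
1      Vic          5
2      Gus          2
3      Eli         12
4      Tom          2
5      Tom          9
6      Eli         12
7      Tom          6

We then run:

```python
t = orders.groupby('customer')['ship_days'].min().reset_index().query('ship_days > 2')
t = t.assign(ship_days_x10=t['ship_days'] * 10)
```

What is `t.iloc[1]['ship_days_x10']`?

group by customer, min of ship_days:
customer
Eli    6
Gus    2
Tom    2
Vic    5
Name: ship_days, dtype: int64
reset_index():
  customer  ship_days
0      Eli          6
1      Gus          2
2      Tom          2
3      Vic          5
filter rows where ship_days > 2:
  customer  ship_days
0      Eli          6
3      Vic          5
add column ship_days_x10 = t['ship_days'] * 10:
  customer  ship_days  ship_days_x10
0      Eli          6             60
3      Vic          5             50
Hence 50.

50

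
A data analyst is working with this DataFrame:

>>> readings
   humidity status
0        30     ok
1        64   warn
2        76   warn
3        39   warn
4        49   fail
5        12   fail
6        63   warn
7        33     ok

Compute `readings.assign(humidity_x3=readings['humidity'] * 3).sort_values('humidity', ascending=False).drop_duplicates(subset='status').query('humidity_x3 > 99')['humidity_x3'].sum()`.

375

add column humidity_x3 = readings['humidity'] * 3:
   humidity status  humidity_x3
0        30     ok           90
1        64   warn          192
2        76   warn          228
3        39   warn          117
4        49   fail          147
5        12   fail           36
6        63   warn          189
7        33     ok           99
sort by humidity descending:
   humidity status  humidity_x3
2        76   warn          228
1        64   warn          192
6        63   warn          189
4        49   fail          147
3        39   warn          117
7        33     ok           99
0        30     ok           90
5        12   fail           36
drop duplicate status (keep=first):
   humidity status  humidity_x3
2        76   warn          228
4        49   fail          147
7        33     ok           99
filter rows where humidity_x3 > 99:
   humidity status  humidity_x3
2        76   warn          228
4        49   fail          147
Hence 375.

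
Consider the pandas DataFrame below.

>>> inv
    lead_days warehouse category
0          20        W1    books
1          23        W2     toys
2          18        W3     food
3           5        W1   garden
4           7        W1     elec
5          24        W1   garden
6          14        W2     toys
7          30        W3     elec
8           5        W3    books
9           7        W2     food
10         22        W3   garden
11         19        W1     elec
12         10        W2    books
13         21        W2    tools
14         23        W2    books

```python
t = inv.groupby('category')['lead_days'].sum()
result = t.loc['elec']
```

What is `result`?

group by category, sum of lead_days:
category
books     58
elec      56
food      25
garden    51
tools     21
toys      37
Name: lead_days, dtype: int64
Hence 56.

56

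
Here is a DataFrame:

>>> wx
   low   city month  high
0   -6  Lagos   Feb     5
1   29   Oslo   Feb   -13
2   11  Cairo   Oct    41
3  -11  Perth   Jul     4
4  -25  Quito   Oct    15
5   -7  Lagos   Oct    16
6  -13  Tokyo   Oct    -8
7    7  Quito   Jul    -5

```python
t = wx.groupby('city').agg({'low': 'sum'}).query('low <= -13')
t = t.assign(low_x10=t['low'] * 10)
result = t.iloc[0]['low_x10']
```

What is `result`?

-130

group by city, sum of low:
       low
city      
Cairo   11
Lagos  -13
Oslo    29
Perth  -11
Quito  -18
Tokyo  -13
filter rows where low <= -13:
       low
city      
Lagos  -13
Quito  -18
Tokyo  -13
add column low_x10 = t['low'] * 10:
       low  low_x10
city               
Lagos  -13     -130
Quito  -18     -180
Tokyo  -13     -130
Reading off the value at position 0, column 'low_x10', we get -130.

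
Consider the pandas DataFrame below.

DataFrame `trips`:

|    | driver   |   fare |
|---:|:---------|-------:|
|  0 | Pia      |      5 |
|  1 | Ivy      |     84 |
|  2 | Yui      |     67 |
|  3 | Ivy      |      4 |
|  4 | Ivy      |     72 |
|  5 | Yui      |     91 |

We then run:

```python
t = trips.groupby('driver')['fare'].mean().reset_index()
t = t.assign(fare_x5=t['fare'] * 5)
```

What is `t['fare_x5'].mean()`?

group by driver, mean of fare:
driver
Ivy    53.333333
Pia     5.000000
Yui    79.000000
Name: fare, dtype: float64
reset_index():
  driver       fare
0    Ivy  53.333333
1    Pia   5.000000
2    Yui  79.000000
add column fare_x5 = t['fare'] * 5:
  driver       fare     fare_x5
0    Ivy  53.333333  266.666667
1    Pia   5.000000   25.000000
2    Yui  79.000000  395.000000
Reading off the mean of column 'fare_x5', we get 228.888888889.

228.888888889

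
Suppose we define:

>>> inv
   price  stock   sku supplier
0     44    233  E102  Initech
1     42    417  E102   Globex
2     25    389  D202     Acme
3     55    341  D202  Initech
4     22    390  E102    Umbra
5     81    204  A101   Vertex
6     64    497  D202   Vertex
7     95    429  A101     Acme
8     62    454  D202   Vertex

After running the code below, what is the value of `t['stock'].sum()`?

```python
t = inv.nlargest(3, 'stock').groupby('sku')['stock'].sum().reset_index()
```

take 3 rows with largest stock:
   price  stock   sku supplier
6     64    497  D202   Vertex
8     62    454  D202   Vertex
7     95    429  A101     Acme
group by sku, sum of stock:
sku
A101    429
D202    951
Name: stock, dtype: int64
reset_index():
    sku  stock
0  A101    429
1  D202    951

1380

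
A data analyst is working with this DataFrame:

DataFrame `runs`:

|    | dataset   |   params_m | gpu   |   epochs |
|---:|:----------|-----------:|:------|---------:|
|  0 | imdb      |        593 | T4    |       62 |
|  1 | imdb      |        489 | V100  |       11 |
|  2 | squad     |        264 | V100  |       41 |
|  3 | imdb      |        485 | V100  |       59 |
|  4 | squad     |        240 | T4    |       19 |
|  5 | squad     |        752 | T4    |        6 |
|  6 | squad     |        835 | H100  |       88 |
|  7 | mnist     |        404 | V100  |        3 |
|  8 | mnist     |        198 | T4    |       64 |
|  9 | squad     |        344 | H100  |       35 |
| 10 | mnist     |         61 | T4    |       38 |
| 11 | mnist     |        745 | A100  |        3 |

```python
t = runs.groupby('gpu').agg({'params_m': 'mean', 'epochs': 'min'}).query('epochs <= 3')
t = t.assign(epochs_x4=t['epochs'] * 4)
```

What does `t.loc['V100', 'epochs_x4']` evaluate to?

group by gpu: mean(params_m), min(epochs):
      params_m  epochs
gpu                   
A100     745.0       3
H100     589.5      35
T4       368.8       6
V100     410.5       3
filter rows where epochs <= 3:
      params_m  epochs
gpu                   
A100     745.0       3
V100     410.5       3
add column epochs_x4 = t['epochs'] * 4:
      params_m  epochs  epochs_x4
gpu                              
A100     745.0       3         12
V100     410.5       3         12
So loc['V100', 'epochs_x4'] = 12.

12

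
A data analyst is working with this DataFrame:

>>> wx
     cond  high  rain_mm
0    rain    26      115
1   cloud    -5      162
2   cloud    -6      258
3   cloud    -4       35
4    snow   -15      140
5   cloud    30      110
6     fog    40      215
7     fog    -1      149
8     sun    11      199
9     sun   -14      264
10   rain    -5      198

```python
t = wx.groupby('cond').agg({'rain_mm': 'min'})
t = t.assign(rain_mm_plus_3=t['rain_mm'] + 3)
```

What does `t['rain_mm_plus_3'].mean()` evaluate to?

group by cond, min of rain_mm:
       rain_mm
cond          
cloud       35
fog        149
rain       115
snow       140
sun        199
add column rain_mm_plus_3 = t['rain_mm'] + 3:
       rain_mm  rain_mm_plus_3
cond                          
cloud       35              38
fog        149             152
rain       115             118
snow       140             143
sun        199             202

130.6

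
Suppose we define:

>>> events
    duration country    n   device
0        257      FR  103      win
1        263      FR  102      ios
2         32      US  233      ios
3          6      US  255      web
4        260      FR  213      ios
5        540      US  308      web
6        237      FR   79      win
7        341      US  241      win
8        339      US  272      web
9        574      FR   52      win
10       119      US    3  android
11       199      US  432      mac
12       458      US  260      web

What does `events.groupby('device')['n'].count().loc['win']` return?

4

group by device, count of n:
device
android    1
ios        3
mac        1
web        4
win        4
Name: n, dtype: int64
Hence 4.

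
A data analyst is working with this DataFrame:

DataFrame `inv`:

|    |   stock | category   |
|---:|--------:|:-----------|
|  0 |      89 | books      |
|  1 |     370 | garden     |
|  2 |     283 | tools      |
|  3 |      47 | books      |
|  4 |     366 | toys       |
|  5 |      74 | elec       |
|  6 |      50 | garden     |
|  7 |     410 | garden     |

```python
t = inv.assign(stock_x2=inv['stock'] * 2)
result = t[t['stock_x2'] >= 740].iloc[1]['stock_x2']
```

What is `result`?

add column stock_x2 = inv['stock'] * 2:
   stock category  stock_x2
0     89    books       178
1    370   garden       740
2    283    tools       566
3     47    books        94
4    366     toys       732
5     74     elec       148
6     50   garden       100
7    410   garden       820
filter rows where stock_x2 >= 740:
   stock category  stock_x2
1    370   garden       740
7    410   garden       820
value at position 1, column 'stock_x2' → 820

820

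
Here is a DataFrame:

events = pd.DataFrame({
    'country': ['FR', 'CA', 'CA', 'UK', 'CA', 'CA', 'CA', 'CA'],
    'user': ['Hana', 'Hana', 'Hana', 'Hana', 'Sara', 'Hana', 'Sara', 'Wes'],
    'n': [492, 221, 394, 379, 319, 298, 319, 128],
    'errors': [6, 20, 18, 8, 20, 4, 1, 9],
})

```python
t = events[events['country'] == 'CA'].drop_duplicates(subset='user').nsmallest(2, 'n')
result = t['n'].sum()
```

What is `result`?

filter rows where country == 'CA':
  country  user    n  errors
1      CA  Hana  221      20
2      CA  Hana  394      18
4      CA  Sara  319      20
5      CA  Hana  298       4
6      CA  Sara  319       1
7      CA   Wes  128       9
drop duplicate user (keep=first):
  country  user    n  errors
1      CA  Hana  221      20
4      CA  Sara  319      20
7      CA   Wes  128       9
take 2 rows with smallest n:
  country  user    n  errors
7      CA   Wes  128       9
1      CA  Hana  221      20
Taking the sum of column 'n' gives 349.

349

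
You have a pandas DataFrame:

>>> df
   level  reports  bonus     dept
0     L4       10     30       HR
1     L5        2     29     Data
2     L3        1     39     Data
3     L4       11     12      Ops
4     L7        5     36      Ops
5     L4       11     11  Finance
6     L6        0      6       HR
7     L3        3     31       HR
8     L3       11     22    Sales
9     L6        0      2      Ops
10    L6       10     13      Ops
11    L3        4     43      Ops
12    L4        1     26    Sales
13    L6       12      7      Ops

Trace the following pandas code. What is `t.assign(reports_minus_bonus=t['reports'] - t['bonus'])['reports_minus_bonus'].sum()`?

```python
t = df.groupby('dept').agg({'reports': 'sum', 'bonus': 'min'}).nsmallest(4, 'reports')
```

-29

group by dept: sum(reports), min(bonus):
         reports  bonus
dept                   
Data           3     29
Finance       11     11
HR            13      6
Ops           42      2
Sales         12     22
take 4 rows with smallest reports:
         reports  bonus
dept                   
Data           3     29
Finance       11     11
Sales         12     22
HR            13      6
add column reports_minus_bonus = t['reports'] - t['bonus']:
         reports  bonus  reports_minus_bonus
dept                                        
Data           3     29                  -26
Finance       11     11                    0
Sales         12     22                  -10
HR            13      6                    7
Finally, sum of column 'reports_minus_bonus' = -29.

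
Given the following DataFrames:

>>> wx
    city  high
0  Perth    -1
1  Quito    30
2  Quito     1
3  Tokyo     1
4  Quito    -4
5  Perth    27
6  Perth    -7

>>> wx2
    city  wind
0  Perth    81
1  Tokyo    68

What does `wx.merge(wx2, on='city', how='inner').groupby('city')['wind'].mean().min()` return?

merge on 'city' (how='inner') → 4 rows:
    city  high  wind
0  Perth    -1    81
1  Tokyo     1    68
2  Perth    27    81
3  Perth    -7    81
group by city, mean of wind:
city
Perth    81.0
Tokyo    68.0
Name: wind, dtype: float64

68.0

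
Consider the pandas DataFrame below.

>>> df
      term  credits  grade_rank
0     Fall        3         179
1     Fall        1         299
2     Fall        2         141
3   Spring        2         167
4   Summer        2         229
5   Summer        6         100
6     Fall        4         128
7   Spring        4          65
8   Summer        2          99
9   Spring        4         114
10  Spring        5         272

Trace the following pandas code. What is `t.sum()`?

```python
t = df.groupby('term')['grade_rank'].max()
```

group by term, max of grade_rank:
term
Fall      299
Spring    272
Summer    229
Name: grade_rank, dtype: int64

800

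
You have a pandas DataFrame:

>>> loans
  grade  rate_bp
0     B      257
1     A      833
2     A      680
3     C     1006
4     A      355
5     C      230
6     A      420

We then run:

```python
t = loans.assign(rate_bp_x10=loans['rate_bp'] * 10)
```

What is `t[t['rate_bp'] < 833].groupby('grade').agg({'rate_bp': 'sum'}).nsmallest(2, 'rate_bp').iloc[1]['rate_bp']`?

257

add column rate_bp_x10 = loans['rate_bp'] * 10:
  grade  rate_bp  rate_bp_x10
0     B      257         2570
1     A      833         8330
2     A      680         6800
3     C     1006        10060
4     A      355         3550
5     C      230         2300
6     A      420         4200
filter rows where rate_bp < 833:
  grade  rate_bp  rate_bp_x10
0     B      257         2570
2     A      680         6800
4     A      355         3550
5     C      230         2300
6     A      420         4200
group by grade, sum of rate_bp:
       rate_bp
grade         
A         1455
B          257
C          230
take 2 rows with smallest rate_bp:
       rate_bp
grade         
C          230
B          257
Taking the value at position 1, column 'rate_bp' gives 257.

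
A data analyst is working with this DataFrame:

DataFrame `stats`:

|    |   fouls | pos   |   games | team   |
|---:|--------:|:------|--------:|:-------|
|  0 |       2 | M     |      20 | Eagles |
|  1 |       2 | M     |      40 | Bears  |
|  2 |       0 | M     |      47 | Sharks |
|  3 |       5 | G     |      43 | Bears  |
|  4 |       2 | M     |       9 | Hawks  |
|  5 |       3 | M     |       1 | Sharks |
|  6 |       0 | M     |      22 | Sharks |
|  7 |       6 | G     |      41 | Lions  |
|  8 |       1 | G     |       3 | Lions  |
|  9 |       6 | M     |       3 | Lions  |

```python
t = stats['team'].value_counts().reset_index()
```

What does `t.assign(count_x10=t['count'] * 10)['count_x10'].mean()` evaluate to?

value_counts of team:
team
Sharks    3
Lions     3
Bears     2
Eagles    1
Hawks     1
Name: count, dtype: int64
reset_index():
     team  count
0  Sharks      3
1   Lions      3
2   Bears      2
3  Eagles      1
4   Hawks      1
add column count_x10 = t['count'] * 10:
     team  count  count_x10
0  Sharks      3         30
1   Lions      3         30
2   Bears      2         20
3  Eagles      1         10
4   Hawks      1         10
So mean() = 20.0.

20.0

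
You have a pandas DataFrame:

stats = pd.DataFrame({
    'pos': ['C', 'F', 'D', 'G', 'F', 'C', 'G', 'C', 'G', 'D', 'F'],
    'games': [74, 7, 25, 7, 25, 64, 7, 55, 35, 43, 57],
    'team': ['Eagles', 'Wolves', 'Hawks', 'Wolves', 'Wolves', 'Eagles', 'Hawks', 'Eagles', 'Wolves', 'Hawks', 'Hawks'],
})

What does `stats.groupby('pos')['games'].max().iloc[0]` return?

group by pos, max of games:
pos
C    74
D    43
F    57
G    35
Name: games, dtype: int64
So iloc[0] = 74.

74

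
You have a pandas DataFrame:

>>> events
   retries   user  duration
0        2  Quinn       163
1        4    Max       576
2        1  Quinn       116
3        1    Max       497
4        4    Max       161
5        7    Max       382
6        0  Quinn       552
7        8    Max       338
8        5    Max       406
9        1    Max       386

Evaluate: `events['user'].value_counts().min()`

3

value_counts of user:
user
Max      7
Quinn    3
Name: count, dtype: int64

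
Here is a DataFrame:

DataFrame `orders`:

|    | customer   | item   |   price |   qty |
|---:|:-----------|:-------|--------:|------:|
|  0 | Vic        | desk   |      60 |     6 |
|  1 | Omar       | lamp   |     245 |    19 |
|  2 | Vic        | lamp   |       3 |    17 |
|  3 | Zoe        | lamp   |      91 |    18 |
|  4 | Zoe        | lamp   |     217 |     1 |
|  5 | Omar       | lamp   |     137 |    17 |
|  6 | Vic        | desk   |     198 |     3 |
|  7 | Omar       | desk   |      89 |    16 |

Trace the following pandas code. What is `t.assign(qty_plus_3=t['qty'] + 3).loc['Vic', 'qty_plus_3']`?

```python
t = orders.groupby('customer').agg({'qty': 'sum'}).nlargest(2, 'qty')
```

29

group by customer, sum of qty:
          qty
customer     
Omar       52
Vic        26
Zoe        19
take 2 rows with largest qty:
          qty
customer     
Omar       52
Vic        26
add column qty_plus_3 = t['qty'] + 3:
          qty  qty_plus_3
customer                 
Omar       52          55
Vic        26          29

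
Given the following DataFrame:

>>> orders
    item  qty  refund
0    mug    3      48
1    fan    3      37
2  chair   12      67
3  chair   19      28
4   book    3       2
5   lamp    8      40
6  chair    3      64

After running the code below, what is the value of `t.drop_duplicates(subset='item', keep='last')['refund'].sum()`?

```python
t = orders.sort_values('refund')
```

sort by refund:
    item  qty  refund
4   book    3       2
3  chair   19      28
1    fan    3      37
5   lamp    8      40
0    mug    3      48
6  chair    3      64
2  chair   12      67
drop duplicate item (keep=last):
    item  qty  refund
4   book    3       2
1    fan    3      37
5   lamp    8      40
0    mug    3      48
2  chair   12      67
Reading off the sum of column 'refund', we get 194.

194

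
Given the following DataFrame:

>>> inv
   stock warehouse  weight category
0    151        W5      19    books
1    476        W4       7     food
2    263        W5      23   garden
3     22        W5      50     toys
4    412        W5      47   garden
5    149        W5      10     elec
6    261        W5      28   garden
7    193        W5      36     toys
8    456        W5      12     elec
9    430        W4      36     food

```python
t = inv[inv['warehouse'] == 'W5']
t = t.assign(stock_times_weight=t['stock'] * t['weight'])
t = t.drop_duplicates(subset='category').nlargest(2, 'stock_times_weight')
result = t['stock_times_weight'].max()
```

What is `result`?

filter rows where warehouse == 'W5':
   stock warehouse  weight category
0    151        W5      19    books
2    263        W5      23   garden
3     22        W5      50     toys
4    412        W5      47   garden
5    149        W5      10     elec
6    261        W5      28   garden
7    193        W5      36     toys
8    456        W5      12     elec
add column stock_times_weight = t['stock'] * t['weight']:
   stock warehouse  weight category  stock_times_weight
0    151        W5      19    books                2869
2    263        W5      23   garden                6049
3     22        W5      50     toys                1100
4    412        W5      47   garden               19364
5    149        W5      10     elec                1490
6    261        W5      28   garden                7308
7    193        W5      36     toys                6948
8    456        W5      12     elec                5472
drop duplicate category (keep=first):
   stock warehouse  weight category  stock_times_weight
0    151        W5      19    books                2869
2    263        W5      23   garden                6049
3     22        W5      50     toys                1100
5    149        W5      10     elec                1490
take 2 rows with largest stock_times_weight:
   stock warehouse  weight category  stock_times_weight
2    263        W5      23   garden                6049
0    151        W5      19    books                2869

6049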